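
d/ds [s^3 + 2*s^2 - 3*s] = 3*s^2 + 4*s - 3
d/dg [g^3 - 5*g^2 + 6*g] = 3*g^2 - 10*g + 6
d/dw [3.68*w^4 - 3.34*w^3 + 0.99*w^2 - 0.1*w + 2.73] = 14.72*w^3 - 10.02*w^2 + 1.98*w - 0.1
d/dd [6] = 0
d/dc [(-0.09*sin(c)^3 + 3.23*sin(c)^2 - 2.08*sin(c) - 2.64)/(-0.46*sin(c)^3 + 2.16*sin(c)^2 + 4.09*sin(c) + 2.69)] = (1.38777878078145e-17*sin(c)^5 + 1.2914*sin(c)^4 - 2.6498*sin(c)^3 + 13.334*sin(c)^2 + 28.7822*sin(c) + 5.2024)*cos(c)/(0.2116*sin(c)^6 - 1.9872*sin(c)^5 + 0.9028*sin(c)^4 + 15.194*sin(c)^3 + 28.3489*sin(c)^2 + 22.0042*sin(c) + 7.2361)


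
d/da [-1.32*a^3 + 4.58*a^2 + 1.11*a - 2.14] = -3.96*a^2 + 9.16*a + 1.11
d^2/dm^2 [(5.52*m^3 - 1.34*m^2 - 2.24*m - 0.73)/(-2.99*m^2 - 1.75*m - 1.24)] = (1.13686837721616e-13*m^5 + 2.8421709430404e-14*m^4 + 33.150452*m^3 - 62.521866*m^2 - 77.837106*m - 6.542678)/(26.730899*m^6 + 46.935525*m^5 + 60.727797*m^4 + 44.289175*m^3 + 25.184772*m^2 + 8.0724*m + 1.906624)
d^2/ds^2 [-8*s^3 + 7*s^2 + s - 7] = 14 - 48*s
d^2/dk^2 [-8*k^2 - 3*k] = -16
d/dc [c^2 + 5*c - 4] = 2*c + 5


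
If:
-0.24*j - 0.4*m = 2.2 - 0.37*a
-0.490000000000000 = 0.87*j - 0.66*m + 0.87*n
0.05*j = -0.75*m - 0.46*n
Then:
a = 5.63684034143553 - 1.4672422970016*n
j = -1.39474835886214*n - 0.536105032822757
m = 0.0357403355215171 - 0.52035010940919*n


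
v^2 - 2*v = v*(v - 2)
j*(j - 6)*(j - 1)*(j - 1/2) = j^4 - 15*j^3/2 + 19*j^2/2 - 3*j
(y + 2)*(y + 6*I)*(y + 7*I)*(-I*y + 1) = -I*y^4 + 14*y^3 - 2*I*y^3 + 28*y^2 + 55*I*y^2 - 42*y + 110*I*y - 84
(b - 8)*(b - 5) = b^2 - 13*b + 40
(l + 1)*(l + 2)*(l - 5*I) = l^3 + 3*l^2 - 5*I*l^2 + 2*l - 15*I*l - 10*I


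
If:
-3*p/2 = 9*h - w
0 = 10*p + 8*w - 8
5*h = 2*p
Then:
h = 8/127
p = 20/127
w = 102/127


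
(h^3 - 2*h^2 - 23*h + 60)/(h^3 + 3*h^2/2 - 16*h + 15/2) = 2*(h - 4)/(2*h - 1)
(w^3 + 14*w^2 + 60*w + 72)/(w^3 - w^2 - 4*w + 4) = (w^2 + 12*w + 36)/(w^2 - 3*w + 2)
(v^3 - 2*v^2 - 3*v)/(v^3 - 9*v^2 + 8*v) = (v^2 - 2*v - 3)/(v^2 - 9*v + 8)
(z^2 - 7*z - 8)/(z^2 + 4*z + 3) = (z - 8)/(z + 3)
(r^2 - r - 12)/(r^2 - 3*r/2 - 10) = 2*(r + 3)/(2*r + 5)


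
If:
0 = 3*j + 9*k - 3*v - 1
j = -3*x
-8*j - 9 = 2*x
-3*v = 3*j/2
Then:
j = -27/22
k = 287/396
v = 27/44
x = 9/22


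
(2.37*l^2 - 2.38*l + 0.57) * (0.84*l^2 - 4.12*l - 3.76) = 1.9908*l^4 - 11.7636*l^3 + 1.3732*l^2 + 6.6004*l - 2.1432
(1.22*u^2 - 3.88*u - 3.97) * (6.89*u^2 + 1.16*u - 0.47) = 8.4058*u^4 - 25.318*u^3 - 32.4275*u^2 - 2.7816*u + 1.8659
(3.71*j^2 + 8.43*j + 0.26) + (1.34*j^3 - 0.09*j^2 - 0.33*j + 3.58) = 1.34*j^3 + 3.62*j^2 + 8.1*j + 3.84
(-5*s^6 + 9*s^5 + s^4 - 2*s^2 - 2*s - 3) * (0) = 0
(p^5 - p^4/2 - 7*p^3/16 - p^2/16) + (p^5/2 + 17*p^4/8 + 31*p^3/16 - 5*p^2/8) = 3*p^5/2 + 13*p^4/8 + 3*p^3/2 - 11*p^2/16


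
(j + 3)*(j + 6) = j^2 + 9*j + 18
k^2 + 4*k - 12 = (k - 2)*(k + 6)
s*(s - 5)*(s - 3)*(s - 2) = s^4 - 10*s^3 + 31*s^2 - 30*s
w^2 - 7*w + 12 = (w - 4)*(w - 3)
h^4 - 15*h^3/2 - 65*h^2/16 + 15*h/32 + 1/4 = (h - 8)*(h - 1/4)*(h + 1/4)*(h + 1/2)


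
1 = 1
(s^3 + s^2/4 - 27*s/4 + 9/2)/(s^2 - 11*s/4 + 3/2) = s + 3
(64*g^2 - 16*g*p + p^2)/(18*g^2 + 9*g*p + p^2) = (64*g^2 - 16*g*p + p^2)/(18*g^2 + 9*g*p + p^2)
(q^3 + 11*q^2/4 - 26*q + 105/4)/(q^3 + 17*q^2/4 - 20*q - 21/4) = (4*q - 5)/(4*q + 1)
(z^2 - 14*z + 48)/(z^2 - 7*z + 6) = (z - 8)/(z - 1)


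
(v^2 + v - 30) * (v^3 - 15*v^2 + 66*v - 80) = v^5 - 14*v^4 + 21*v^3 + 436*v^2 - 2060*v + 2400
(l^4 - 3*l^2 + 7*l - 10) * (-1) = -l^4 + 3*l^2 - 7*l + 10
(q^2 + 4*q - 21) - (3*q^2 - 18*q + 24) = -2*q^2 + 22*q - 45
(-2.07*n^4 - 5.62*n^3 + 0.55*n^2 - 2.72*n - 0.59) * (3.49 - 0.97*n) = 2.0079*n^5 - 1.7729*n^4 - 20.1473*n^3 + 4.5579*n^2 - 8.9205*n - 2.0591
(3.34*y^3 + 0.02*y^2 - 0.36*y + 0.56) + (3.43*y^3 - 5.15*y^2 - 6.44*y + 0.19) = 6.77*y^3 - 5.13*y^2 - 6.8*y + 0.75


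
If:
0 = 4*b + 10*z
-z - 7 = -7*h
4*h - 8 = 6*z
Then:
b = 35/19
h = 17/19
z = -14/19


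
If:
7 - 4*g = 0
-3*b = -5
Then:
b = 5/3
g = 7/4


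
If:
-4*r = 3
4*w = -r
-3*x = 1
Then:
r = -3/4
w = 3/16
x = -1/3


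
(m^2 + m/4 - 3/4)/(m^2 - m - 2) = (m - 3/4)/(m - 2)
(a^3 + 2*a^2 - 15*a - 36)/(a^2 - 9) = (a^2 - a - 12)/(a - 3)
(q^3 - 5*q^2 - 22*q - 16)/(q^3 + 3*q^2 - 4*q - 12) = (q^2 - 7*q - 8)/(q^2 + q - 6)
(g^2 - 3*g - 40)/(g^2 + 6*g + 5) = (g - 8)/(g + 1)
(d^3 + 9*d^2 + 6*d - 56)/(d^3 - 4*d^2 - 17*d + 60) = (d^2 + 5*d - 14)/(d^2 - 8*d + 15)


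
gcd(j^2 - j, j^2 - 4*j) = j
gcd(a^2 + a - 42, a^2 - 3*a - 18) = a - 6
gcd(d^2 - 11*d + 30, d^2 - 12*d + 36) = d - 6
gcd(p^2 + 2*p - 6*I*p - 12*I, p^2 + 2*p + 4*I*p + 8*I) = p + 2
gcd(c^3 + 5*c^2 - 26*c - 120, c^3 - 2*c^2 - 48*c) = c + 6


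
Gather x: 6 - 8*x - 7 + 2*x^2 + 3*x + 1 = 2*x^2 - 5*x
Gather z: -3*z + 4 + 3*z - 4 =0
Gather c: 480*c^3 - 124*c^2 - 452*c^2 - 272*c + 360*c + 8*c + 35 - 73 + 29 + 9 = 480*c^3 - 576*c^2 + 96*c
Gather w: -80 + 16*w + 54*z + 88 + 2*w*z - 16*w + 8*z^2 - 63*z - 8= 2*w*z + 8*z^2 - 9*z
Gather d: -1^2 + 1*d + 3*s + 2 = d + 3*s + 1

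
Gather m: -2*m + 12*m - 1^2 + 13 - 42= 10*m - 30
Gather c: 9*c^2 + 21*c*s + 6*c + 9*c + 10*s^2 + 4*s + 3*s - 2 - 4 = 9*c^2 + c*(21*s + 15) + 10*s^2 + 7*s - 6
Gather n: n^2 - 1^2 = n^2 - 1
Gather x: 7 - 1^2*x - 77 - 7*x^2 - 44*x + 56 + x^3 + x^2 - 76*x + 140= x^3 - 6*x^2 - 121*x + 126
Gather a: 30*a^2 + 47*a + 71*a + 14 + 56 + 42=30*a^2 + 118*a + 112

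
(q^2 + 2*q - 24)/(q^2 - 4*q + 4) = (q^2 + 2*q - 24)/(q^2 - 4*q + 4)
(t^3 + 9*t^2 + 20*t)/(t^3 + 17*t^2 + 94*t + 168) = t*(t + 5)/(t^2 + 13*t + 42)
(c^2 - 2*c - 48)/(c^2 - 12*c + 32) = (c + 6)/(c - 4)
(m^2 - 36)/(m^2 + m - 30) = (m - 6)/(m - 5)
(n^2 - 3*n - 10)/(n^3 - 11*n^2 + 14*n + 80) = 1/(n - 8)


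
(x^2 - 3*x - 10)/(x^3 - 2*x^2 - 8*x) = (x - 5)/(x*(x - 4))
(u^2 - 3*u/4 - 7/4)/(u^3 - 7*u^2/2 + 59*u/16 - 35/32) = 8*(u + 1)/(8*u^2 - 14*u + 5)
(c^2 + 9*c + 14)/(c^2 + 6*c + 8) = (c + 7)/(c + 4)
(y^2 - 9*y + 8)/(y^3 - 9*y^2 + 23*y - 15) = (y - 8)/(y^2 - 8*y + 15)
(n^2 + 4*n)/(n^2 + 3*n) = (n + 4)/(n + 3)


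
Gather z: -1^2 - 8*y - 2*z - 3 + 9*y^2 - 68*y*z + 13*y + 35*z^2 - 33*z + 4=9*y^2 + 5*y + 35*z^2 + z*(-68*y - 35)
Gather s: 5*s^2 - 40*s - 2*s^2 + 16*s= 3*s^2 - 24*s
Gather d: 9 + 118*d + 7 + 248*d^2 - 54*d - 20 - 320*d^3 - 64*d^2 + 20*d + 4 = -320*d^3 + 184*d^2 + 84*d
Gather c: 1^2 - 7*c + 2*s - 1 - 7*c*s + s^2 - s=c*(-7*s - 7) + s^2 + s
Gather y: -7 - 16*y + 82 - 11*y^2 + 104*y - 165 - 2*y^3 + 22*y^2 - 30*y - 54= -2*y^3 + 11*y^2 + 58*y - 144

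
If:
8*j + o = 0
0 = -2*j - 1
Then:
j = -1/2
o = 4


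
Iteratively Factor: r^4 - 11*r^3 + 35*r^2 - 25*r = (r - 1)*(r^3 - 10*r^2 + 25*r) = (r - 5)*(r - 1)*(r^2 - 5*r) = (r - 5)^2*(r - 1)*(r)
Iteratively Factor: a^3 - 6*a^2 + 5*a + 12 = (a - 4)*(a^2 - 2*a - 3) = (a - 4)*(a + 1)*(a - 3)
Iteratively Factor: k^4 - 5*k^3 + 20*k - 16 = (k - 1)*(k^3 - 4*k^2 - 4*k + 16) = (k - 1)*(k + 2)*(k^2 - 6*k + 8) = (k - 4)*(k - 1)*(k + 2)*(k - 2)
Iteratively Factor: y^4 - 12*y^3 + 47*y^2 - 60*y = (y)*(y^3 - 12*y^2 + 47*y - 60) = y*(y - 4)*(y^2 - 8*y + 15) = y*(y - 5)*(y - 4)*(y - 3)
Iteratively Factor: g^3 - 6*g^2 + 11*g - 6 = (g - 3)*(g^2 - 3*g + 2) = (g - 3)*(g - 2)*(g - 1)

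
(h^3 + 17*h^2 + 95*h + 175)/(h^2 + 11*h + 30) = (h^2 + 12*h + 35)/(h + 6)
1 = 1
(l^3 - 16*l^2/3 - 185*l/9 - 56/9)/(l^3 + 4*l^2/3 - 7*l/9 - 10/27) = 3*(3*l^2 - 17*l - 56)/(9*l^2 + 9*l - 10)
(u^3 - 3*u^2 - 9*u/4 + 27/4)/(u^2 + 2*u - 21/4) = (2*u^2 - 3*u - 9)/(2*u + 7)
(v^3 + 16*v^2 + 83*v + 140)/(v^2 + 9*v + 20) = v + 7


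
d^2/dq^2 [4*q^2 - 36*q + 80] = 8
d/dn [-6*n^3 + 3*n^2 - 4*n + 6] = -18*n^2 + 6*n - 4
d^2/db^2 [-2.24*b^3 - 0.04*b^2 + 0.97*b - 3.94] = -13.44*b - 0.08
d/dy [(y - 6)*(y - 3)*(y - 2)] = 3*y^2 - 22*y + 36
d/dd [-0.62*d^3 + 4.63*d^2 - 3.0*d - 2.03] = -1.86*d^2 + 9.26*d - 3.0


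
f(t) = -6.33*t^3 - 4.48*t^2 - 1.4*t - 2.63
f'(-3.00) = -145.43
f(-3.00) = 132.16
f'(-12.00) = -2628.44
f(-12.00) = 10307.29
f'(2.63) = -156.32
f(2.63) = -152.45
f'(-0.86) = -7.74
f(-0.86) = -0.71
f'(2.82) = -177.68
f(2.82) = -184.16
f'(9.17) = -1680.41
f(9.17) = -5273.22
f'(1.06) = -32.23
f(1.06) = -16.69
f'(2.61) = -154.15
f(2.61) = -149.35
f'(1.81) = -79.83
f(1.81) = -57.38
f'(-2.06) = -63.53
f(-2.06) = 36.58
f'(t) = -18.99*t^2 - 8.96*t - 1.4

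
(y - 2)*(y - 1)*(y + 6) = y^3 + 3*y^2 - 16*y + 12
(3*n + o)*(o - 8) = 3*n*o - 24*n + o^2 - 8*o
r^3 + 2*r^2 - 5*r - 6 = (r - 2)*(r + 1)*(r + 3)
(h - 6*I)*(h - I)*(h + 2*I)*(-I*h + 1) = -I*h^4 - 4*h^3 - 13*I*h^2 - 4*h - 12*I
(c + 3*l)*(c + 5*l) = c^2 + 8*c*l + 15*l^2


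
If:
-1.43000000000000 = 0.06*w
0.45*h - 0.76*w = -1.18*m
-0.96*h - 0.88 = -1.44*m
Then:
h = -15.23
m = -9.54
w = -23.83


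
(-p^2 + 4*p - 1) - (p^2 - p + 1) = -2*p^2 + 5*p - 2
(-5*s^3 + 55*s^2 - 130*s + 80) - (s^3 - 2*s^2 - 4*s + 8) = -6*s^3 + 57*s^2 - 126*s + 72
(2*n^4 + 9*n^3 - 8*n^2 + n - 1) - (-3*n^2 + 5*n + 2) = 2*n^4 + 9*n^3 - 5*n^2 - 4*n - 3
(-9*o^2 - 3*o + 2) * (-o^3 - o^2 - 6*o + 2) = 9*o^5 + 12*o^4 + 55*o^3 - 2*o^2 - 18*o + 4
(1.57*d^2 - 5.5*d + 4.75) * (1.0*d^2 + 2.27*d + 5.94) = 1.57*d^4 - 1.9361*d^3 + 1.5908*d^2 - 21.8875*d + 28.215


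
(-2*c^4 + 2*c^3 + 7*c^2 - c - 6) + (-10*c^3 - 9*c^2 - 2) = -2*c^4 - 8*c^3 - 2*c^2 - c - 8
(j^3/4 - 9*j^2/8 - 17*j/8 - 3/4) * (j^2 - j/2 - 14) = j^5/4 - 5*j^4/4 - 81*j^3/16 + 257*j^2/16 + 241*j/8 + 21/2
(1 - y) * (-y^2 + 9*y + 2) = y^3 - 10*y^2 + 7*y + 2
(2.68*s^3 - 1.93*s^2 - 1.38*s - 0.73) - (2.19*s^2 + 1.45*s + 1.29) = 2.68*s^3 - 4.12*s^2 - 2.83*s - 2.02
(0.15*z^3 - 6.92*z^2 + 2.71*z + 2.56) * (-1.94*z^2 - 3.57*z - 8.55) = -0.291*z^5 + 12.8893*z^4 + 18.1645*z^3 + 44.5249*z^2 - 32.3097*z - 21.888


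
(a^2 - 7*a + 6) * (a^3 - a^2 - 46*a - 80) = a^5 - 8*a^4 - 33*a^3 + 236*a^2 + 284*a - 480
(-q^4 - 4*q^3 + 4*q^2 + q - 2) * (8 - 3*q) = 3*q^5 + 4*q^4 - 44*q^3 + 29*q^2 + 14*q - 16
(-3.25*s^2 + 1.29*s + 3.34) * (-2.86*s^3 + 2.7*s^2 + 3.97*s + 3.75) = 9.295*s^5 - 12.4644*s^4 - 18.9719*s^3 + 1.9518*s^2 + 18.0973*s + 12.525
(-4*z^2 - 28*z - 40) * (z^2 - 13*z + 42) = -4*z^4 + 24*z^3 + 156*z^2 - 656*z - 1680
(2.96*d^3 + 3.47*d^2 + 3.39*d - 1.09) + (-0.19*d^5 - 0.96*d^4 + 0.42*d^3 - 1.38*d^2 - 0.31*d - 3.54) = -0.19*d^5 - 0.96*d^4 + 3.38*d^3 + 2.09*d^2 + 3.08*d - 4.63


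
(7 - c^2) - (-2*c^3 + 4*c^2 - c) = 2*c^3 - 5*c^2 + c + 7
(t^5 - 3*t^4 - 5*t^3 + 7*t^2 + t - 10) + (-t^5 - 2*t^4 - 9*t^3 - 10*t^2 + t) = -5*t^4 - 14*t^3 - 3*t^2 + 2*t - 10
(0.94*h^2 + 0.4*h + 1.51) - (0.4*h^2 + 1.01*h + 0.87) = 0.54*h^2 - 0.61*h + 0.64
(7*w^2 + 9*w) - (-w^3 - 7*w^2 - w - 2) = w^3 + 14*w^2 + 10*w + 2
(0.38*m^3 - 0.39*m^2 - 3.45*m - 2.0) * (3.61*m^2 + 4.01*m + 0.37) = 1.3718*m^5 + 0.1159*m^4 - 13.8778*m^3 - 21.1988*m^2 - 9.2965*m - 0.74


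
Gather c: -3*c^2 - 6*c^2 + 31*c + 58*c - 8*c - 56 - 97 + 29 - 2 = -9*c^2 + 81*c - 126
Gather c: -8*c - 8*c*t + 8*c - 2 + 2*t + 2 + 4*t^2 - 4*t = -8*c*t + 4*t^2 - 2*t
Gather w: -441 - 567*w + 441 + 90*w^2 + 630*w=90*w^2 + 63*w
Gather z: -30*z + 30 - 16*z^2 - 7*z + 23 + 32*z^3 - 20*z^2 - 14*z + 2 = 32*z^3 - 36*z^2 - 51*z + 55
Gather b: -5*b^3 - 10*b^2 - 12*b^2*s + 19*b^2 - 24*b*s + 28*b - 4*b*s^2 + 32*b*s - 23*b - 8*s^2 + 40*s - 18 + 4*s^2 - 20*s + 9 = -5*b^3 + b^2*(9 - 12*s) + b*(-4*s^2 + 8*s + 5) - 4*s^2 + 20*s - 9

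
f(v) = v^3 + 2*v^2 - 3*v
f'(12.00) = 477.00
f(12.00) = 1980.00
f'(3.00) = 36.00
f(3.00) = 36.00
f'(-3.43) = 18.57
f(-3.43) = -6.53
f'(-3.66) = 22.55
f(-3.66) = -11.26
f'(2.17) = 19.81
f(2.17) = 13.13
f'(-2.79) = 9.19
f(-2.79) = 2.22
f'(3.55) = 49.01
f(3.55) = 59.29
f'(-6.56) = 99.86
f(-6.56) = -176.55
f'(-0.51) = -4.26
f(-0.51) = 1.92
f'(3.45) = 46.51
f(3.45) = 54.52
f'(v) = 3*v^2 + 4*v - 3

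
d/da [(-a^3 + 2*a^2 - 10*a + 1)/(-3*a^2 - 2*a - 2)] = (3*a^4 + 4*a^3 - 28*a^2 - 2*a + 22)/(9*a^4 + 12*a^3 + 16*a^2 + 8*a + 4)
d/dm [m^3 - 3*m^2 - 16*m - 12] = 3*m^2 - 6*m - 16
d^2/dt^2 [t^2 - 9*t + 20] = 2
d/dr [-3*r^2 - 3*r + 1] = -6*r - 3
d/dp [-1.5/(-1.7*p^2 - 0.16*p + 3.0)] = (-5.1*p - 0.24)/(1.7*p^2 + 0.16*p - 3.0)^2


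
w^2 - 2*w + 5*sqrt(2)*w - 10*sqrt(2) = (w - 2)*(w + 5*sqrt(2))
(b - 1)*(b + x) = b^2 + b*x - b - x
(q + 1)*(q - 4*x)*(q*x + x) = q^3*x - 4*q^2*x^2 + 2*q^2*x - 8*q*x^2 + q*x - 4*x^2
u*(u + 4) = u^2 + 4*u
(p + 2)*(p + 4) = p^2 + 6*p + 8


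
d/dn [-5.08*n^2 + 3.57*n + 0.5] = 3.57 - 10.16*n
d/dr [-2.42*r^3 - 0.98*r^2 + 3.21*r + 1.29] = -7.26*r^2 - 1.96*r + 3.21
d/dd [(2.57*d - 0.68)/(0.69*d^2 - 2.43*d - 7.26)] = (-1.7733*d^2 + 0.9384*d - 20.3106)/(0.4761*d^4 - 3.3534*d^3 - 4.1139*d^2 + 35.2836*d + 52.7076)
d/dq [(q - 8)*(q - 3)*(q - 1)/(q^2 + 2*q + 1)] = (q^3 + 3*q^2 - 59*q + 83)/(q^3 + 3*q^2 + 3*q + 1)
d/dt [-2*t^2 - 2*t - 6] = -4*t - 2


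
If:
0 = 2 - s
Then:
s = 2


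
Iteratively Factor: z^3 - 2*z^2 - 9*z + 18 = (z + 3)*(z^2 - 5*z + 6) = (z - 2)*(z + 3)*(z - 3)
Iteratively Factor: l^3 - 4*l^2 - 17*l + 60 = (l + 4)*(l^2 - 8*l + 15) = (l - 5)*(l + 4)*(l - 3)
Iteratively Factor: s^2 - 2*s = (s - 2)*(s)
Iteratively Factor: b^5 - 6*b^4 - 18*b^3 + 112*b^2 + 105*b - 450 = (b + 3)*(b^4 - 9*b^3 + 9*b^2 + 85*b - 150) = (b - 5)*(b + 3)*(b^3 - 4*b^2 - 11*b + 30) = (b - 5)^2*(b + 3)*(b^2 + b - 6) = (b - 5)^2*(b + 3)^2*(b - 2)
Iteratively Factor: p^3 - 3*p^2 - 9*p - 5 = (p + 1)*(p^2 - 4*p - 5) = (p + 1)^2*(p - 5)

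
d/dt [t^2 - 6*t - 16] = 2*t - 6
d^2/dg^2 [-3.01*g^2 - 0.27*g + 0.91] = -6.02000000000000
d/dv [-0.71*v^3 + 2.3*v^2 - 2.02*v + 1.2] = -2.13*v^2 + 4.6*v - 2.02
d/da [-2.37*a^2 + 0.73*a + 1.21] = 0.73 - 4.74*a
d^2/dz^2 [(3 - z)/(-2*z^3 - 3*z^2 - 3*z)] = 6*(4*z^5 - 18*z^4 - 47*z^3 - 45*z^2 - 27*z - 9)/(z^3*(8*z^6 + 36*z^5 + 90*z^4 + 135*z^3 + 135*z^2 + 81*z + 27))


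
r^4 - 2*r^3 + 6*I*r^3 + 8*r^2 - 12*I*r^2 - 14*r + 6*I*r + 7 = (r - I)*(r + 7*I)*(-I*r + I)*(I*r - I)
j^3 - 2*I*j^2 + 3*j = j*(j - 3*I)*(j + I)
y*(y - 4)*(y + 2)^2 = y^4 - 12*y^2 - 16*y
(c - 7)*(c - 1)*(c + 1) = c^3 - 7*c^2 - c + 7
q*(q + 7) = q^2 + 7*q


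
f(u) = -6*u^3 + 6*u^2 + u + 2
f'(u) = -18*u^2 + 12*u + 1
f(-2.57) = 140.91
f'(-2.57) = -148.73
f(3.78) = -232.55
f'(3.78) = -210.83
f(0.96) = 3.18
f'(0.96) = -4.07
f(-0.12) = 1.98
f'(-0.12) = -0.70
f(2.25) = -33.72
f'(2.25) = -63.12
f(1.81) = -12.11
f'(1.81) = -36.25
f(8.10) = -2784.89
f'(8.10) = -1082.78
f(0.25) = 2.53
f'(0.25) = 2.88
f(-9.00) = 4853.00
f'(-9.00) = -1565.00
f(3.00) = -103.00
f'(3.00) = -125.00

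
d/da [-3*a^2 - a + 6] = -6*a - 1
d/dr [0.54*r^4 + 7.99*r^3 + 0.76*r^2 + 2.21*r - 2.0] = 2.16*r^3 + 23.97*r^2 + 1.52*r + 2.21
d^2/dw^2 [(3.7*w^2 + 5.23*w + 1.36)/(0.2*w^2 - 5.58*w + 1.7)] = (-2.22044604925031e-16*w^4 + 8.6768*w^3 - 7.2216*w^2 - 19.77576*w + 204.375768)/(0.008*w^6 - 0.6696*w^5 + 18.88584*w^4 - 185.124312*w^3 + 160.52964*w^2 - 48.3786*w + 4.913)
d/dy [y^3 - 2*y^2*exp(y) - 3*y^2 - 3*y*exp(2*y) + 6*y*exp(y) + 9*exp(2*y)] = -2*y^2*exp(y) + 3*y^2 - 6*y*exp(2*y) + 2*y*exp(y) - 6*y + 15*exp(2*y) + 6*exp(y)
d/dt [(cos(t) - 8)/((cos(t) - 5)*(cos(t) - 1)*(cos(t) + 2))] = 2*(cos(t)^3 - 14*cos(t)^2 + 32*cos(t) + 23)*sin(t)/((cos(t) - 5)^2*(cos(t) - 1)^2*(cos(t) + 2)^2)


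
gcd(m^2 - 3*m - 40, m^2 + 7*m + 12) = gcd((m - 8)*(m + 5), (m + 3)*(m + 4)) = 1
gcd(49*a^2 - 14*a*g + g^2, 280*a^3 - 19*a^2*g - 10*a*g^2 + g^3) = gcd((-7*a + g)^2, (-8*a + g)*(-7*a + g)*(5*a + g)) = 7*a - g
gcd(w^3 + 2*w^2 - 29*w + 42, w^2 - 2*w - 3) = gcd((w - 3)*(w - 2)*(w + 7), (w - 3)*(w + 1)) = w - 3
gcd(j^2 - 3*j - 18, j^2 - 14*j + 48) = j - 6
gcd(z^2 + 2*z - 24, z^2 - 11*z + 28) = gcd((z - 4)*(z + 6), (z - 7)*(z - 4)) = z - 4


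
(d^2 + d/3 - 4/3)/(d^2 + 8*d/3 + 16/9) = 3*(d - 1)/(3*d + 4)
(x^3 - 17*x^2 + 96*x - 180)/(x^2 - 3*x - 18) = (x^2 - 11*x + 30)/(x + 3)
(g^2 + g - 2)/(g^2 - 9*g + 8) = (g + 2)/(g - 8)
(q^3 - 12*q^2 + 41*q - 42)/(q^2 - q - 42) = (q^2 - 5*q + 6)/(q + 6)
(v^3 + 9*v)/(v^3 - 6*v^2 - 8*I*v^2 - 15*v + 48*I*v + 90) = v*(v + 3*I)/(v^2 - v*(6 + 5*I) + 30*I)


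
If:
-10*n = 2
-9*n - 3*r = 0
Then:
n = -1/5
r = 3/5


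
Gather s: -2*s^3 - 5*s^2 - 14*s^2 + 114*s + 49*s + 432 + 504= -2*s^3 - 19*s^2 + 163*s + 936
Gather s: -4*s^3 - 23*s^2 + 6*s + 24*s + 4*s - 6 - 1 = -4*s^3 - 23*s^2 + 34*s - 7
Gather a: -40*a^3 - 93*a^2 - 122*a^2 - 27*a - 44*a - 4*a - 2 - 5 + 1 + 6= -40*a^3 - 215*a^2 - 75*a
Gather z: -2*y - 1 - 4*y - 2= -6*y - 3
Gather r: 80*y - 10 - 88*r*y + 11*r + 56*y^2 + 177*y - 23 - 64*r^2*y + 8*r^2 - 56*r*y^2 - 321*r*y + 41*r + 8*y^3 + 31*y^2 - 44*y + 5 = r^2*(8 - 64*y) + r*(-56*y^2 - 409*y + 52) + 8*y^3 + 87*y^2 + 213*y - 28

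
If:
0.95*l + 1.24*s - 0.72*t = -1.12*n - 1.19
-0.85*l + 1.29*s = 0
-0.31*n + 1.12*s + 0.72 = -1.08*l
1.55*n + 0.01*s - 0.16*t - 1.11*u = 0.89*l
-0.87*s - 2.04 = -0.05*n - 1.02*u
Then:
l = -0.11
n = 1.68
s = -0.07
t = 4.00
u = 1.86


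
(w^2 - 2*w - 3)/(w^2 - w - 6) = (w + 1)/(w + 2)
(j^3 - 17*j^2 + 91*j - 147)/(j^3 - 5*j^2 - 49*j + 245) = (j^2 - 10*j + 21)/(j^2 + 2*j - 35)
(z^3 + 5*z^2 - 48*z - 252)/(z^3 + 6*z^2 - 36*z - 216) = (z - 7)/(z - 6)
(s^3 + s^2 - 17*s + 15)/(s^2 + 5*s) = s - 4 + 3/s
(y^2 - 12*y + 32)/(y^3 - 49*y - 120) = (y - 4)/(y^2 + 8*y + 15)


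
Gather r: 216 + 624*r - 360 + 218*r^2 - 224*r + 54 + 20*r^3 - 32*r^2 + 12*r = 20*r^3 + 186*r^2 + 412*r - 90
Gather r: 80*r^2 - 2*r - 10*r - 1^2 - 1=80*r^2 - 12*r - 2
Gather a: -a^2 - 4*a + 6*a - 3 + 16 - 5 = -a^2 + 2*a + 8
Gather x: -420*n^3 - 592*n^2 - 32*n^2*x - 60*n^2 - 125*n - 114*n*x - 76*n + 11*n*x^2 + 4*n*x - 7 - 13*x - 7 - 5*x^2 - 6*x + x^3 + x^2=-420*n^3 - 652*n^2 - 201*n + x^3 + x^2*(11*n - 4) + x*(-32*n^2 - 110*n - 19) - 14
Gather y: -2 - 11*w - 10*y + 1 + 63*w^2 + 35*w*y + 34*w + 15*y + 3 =63*w^2 + 23*w + y*(35*w + 5) + 2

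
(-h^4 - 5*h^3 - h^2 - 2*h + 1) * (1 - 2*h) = 2*h^5 + 9*h^4 - 3*h^3 + 3*h^2 - 4*h + 1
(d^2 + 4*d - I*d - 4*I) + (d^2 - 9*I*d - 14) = 2*d^2 + 4*d - 10*I*d - 14 - 4*I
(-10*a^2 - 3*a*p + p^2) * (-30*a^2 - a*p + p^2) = 300*a^4 + 100*a^3*p - 37*a^2*p^2 - 4*a*p^3 + p^4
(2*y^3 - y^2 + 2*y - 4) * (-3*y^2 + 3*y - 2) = -6*y^5 + 9*y^4 - 13*y^3 + 20*y^2 - 16*y + 8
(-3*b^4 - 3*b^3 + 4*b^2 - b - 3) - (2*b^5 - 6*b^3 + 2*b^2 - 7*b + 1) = -2*b^5 - 3*b^4 + 3*b^3 + 2*b^2 + 6*b - 4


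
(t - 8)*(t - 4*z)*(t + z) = t^3 - 3*t^2*z - 8*t^2 - 4*t*z^2 + 24*t*z + 32*z^2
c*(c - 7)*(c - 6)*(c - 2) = c^4 - 15*c^3 + 68*c^2 - 84*c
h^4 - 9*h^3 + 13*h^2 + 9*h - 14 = (h - 7)*(h - 2)*(h - 1)*(h + 1)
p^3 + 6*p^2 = p^2*(p + 6)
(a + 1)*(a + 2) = a^2 + 3*a + 2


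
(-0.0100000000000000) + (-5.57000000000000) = -5.58000000000000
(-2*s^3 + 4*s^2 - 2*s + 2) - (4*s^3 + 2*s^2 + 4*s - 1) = -6*s^3 + 2*s^2 - 6*s + 3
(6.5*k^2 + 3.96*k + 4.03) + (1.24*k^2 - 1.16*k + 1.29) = 7.74*k^2 + 2.8*k + 5.32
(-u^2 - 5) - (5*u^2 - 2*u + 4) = -6*u^2 + 2*u - 9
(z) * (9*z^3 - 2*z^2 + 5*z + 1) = 9*z^4 - 2*z^3 + 5*z^2 + z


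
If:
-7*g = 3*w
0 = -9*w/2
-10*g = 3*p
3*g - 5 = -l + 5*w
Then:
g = 0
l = 5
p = 0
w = 0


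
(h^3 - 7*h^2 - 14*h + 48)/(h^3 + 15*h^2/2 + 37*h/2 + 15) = 2*(h^2 - 10*h + 16)/(2*h^2 + 9*h + 10)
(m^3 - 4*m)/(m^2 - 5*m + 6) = m*(m + 2)/(m - 3)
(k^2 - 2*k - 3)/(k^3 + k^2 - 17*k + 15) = (k + 1)/(k^2 + 4*k - 5)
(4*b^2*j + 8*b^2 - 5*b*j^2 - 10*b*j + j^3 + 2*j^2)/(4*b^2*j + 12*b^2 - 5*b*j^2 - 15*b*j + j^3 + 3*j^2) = (j + 2)/(j + 3)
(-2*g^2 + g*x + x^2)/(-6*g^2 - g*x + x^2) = (-g + x)/(-3*g + x)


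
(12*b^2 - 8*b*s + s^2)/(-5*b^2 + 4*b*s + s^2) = (12*b^2 - 8*b*s + s^2)/(-5*b^2 + 4*b*s + s^2)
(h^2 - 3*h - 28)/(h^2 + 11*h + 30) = (h^2 - 3*h - 28)/(h^2 + 11*h + 30)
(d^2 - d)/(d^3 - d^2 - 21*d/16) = 16*(1 - d)/(-16*d^2 + 16*d + 21)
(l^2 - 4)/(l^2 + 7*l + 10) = (l - 2)/(l + 5)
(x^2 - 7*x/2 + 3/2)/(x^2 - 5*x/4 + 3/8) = 4*(x - 3)/(4*x - 3)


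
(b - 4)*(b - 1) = b^2 - 5*b + 4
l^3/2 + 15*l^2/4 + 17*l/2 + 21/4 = (l/2 + 1/2)*(l + 3)*(l + 7/2)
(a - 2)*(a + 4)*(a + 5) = a^3 + 7*a^2 + 2*a - 40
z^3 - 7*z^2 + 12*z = z*(z - 4)*(z - 3)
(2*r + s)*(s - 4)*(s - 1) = 2*r*s^2 - 10*r*s + 8*r + s^3 - 5*s^2 + 4*s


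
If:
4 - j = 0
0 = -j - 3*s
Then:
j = 4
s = -4/3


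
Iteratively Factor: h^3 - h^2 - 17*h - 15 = (h + 1)*(h^2 - 2*h - 15) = (h + 1)*(h + 3)*(h - 5)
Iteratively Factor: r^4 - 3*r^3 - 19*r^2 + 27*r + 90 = (r + 2)*(r^3 - 5*r^2 - 9*r + 45) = (r - 3)*(r + 2)*(r^2 - 2*r - 15) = (r - 3)*(r + 2)*(r + 3)*(r - 5)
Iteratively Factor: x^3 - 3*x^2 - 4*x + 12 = (x - 3)*(x^2 - 4) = (x - 3)*(x - 2)*(x + 2)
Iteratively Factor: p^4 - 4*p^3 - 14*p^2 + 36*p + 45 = (p + 1)*(p^3 - 5*p^2 - 9*p + 45) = (p - 5)*(p + 1)*(p^2 - 9) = (p - 5)*(p + 1)*(p + 3)*(p - 3)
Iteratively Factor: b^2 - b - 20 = (b - 5)*(b + 4)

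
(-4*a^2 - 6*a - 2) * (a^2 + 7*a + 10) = -4*a^4 - 34*a^3 - 84*a^2 - 74*a - 20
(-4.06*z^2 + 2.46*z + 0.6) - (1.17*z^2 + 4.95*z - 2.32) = -5.23*z^2 - 2.49*z + 2.92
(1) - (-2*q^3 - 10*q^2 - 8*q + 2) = 2*q^3 + 10*q^2 + 8*q - 1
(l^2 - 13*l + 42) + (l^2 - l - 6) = 2*l^2 - 14*l + 36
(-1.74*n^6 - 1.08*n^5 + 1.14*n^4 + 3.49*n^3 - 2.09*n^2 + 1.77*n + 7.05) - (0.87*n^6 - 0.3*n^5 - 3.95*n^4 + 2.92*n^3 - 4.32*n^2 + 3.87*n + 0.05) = -2.61*n^6 - 0.78*n^5 + 5.09*n^4 + 0.57*n^3 + 2.23*n^2 - 2.1*n + 7.0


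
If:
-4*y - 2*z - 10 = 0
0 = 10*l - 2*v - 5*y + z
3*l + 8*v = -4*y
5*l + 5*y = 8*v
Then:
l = 60/193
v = 25/1158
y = -160/579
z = -2575/579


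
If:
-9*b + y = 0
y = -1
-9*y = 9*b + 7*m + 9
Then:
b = -1/9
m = 1/7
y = -1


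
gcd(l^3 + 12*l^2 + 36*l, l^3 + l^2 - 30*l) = l^2 + 6*l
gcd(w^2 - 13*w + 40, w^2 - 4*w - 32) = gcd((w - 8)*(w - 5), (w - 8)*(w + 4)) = w - 8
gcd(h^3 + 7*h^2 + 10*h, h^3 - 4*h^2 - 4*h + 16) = h + 2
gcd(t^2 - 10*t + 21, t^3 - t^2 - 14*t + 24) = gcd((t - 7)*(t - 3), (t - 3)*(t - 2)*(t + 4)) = t - 3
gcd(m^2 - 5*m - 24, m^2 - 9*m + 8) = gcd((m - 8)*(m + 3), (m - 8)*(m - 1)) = m - 8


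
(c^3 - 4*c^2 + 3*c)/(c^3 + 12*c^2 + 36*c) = (c^2 - 4*c + 3)/(c^2 + 12*c + 36)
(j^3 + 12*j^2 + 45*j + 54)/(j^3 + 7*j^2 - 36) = (j + 3)/(j - 2)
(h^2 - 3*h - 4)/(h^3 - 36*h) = (h^2 - 3*h - 4)/(h*(h^2 - 36))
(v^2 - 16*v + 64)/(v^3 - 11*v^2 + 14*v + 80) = (v - 8)/(v^2 - 3*v - 10)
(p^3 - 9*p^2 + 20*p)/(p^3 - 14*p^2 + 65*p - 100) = p/(p - 5)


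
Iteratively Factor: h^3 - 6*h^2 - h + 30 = (h - 5)*(h^2 - h - 6) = (h - 5)*(h - 3)*(h + 2)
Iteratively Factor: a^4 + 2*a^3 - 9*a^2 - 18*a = (a + 2)*(a^3 - 9*a) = (a - 3)*(a + 2)*(a^2 + 3*a) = a*(a - 3)*(a + 2)*(a + 3)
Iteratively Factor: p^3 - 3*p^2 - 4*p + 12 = (p - 3)*(p^2 - 4) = (p - 3)*(p + 2)*(p - 2)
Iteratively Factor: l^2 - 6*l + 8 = (l - 2)*(l - 4)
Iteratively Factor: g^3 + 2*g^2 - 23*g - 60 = (g - 5)*(g^2 + 7*g + 12) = (g - 5)*(g + 4)*(g + 3)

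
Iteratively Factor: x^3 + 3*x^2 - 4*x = (x - 1)*(x^2 + 4*x) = (x - 1)*(x + 4)*(x)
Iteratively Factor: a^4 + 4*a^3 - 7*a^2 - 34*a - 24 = (a - 3)*(a^3 + 7*a^2 + 14*a + 8) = (a - 3)*(a + 4)*(a^2 + 3*a + 2) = (a - 3)*(a + 2)*(a + 4)*(a + 1)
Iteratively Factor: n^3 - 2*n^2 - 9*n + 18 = (n + 3)*(n^2 - 5*n + 6) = (n - 3)*(n + 3)*(n - 2)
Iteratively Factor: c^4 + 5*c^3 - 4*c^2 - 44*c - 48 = (c + 2)*(c^3 + 3*c^2 - 10*c - 24) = (c - 3)*(c + 2)*(c^2 + 6*c + 8) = (c - 3)*(c + 2)*(c + 4)*(c + 2)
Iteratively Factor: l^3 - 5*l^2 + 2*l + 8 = (l - 4)*(l^2 - l - 2) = (l - 4)*(l + 1)*(l - 2)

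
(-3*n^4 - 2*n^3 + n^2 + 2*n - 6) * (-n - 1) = 3*n^5 + 5*n^4 + n^3 - 3*n^2 + 4*n + 6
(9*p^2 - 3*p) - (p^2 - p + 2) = 8*p^2 - 2*p - 2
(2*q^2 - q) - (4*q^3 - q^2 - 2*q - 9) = -4*q^3 + 3*q^2 + q + 9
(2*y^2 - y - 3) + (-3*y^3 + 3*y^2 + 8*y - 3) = -3*y^3 + 5*y^2 + 7*y - 6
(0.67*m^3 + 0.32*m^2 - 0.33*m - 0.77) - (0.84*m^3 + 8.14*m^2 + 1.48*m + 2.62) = -0.17*m^3 - 7.82*m^2 - 1.81*m - 3.39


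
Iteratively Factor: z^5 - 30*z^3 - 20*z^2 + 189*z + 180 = (z + 4)*(z^4 - 4*z^3 - 14*z^2 + 36*z + 45) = (z - 5)*(z + 4)*(z^3 + z^2 - 9*z - 9) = (z - 5)*(z - 3)*(z + 4)*(z^2 + 4*z + 3) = (z - 5)*(z - 3)*(z + 3)*(z + 4)*(z + 1)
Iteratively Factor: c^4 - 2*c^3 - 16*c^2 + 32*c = (c)*(c^3 - 2*c^2 - 16*c + 32) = c*(c - 4)*(c^2 + 2*c - 8) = c*(c - 4)*(c + 4)*(c - 2)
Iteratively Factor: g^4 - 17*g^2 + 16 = (g - 4)*(g^3 + 4*g^2 - g - 4) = (g - 4)*(g + 1)*(g^2 + 3*g - 4) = (g - 4)*(g + 1)*(g + 4)*(g - 1)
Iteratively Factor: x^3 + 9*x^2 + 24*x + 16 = (x + 1)*(x^2 + 8*x + 16) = (x + 1)*(x + 4)*(x + 4)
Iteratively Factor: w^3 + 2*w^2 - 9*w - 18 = (w - 3)*(w^2 + 5*w + 6) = (w - 3)*(w + 2)*(w + 3)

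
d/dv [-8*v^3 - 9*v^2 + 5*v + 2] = -24*v^2 - 18*v + 5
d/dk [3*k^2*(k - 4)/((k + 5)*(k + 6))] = 3*k*(k^3 + 22*k^2 + 46*k - 240)/(k^4 + 22*k^3 + 181*k^2 + 660*k + 900)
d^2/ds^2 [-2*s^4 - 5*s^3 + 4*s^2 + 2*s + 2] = -24*s^2 - 30*s + 8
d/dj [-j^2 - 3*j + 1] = -2*j - 3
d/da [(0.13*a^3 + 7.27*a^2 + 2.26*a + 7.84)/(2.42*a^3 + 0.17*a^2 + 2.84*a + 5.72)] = (-17.5713*a^4 - 10.2*a^3 - 34.425*a^2 + 80.5032*a - 9.3384)/(5.8564*a^6 + 0.8228*a^5 + 13.7745*a^4 + 28.6504*a^3 + 10.0104*a^2 + 32.4896*a + 32.7184)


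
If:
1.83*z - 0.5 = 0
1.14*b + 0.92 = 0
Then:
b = -0.81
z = 0.27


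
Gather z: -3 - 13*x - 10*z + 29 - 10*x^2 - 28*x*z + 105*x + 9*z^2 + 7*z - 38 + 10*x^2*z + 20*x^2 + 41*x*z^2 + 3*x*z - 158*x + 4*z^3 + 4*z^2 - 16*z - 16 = 10*x^2 - 66*x + 4*z^3 + z^2*(41*x + 13) + z*(10*x^2 - 25*x - 19) - 28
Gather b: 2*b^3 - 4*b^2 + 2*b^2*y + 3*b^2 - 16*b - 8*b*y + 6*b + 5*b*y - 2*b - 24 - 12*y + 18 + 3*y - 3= 2*b^3 + b^2*(2*y - 1) + b*(-3*y - 12) - 9*y - 9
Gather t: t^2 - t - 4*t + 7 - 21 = t^2 - 5*t - 14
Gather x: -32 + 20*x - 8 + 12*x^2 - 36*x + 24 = 12*x^2 - 16*x - 16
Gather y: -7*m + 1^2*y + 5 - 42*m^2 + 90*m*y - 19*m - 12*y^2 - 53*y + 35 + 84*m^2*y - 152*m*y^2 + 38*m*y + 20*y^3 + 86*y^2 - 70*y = -42*m^2 - 26*m + 20*y^3 + y^2*(74 - 152*m) + y*(84*m^2 + 128*m - 122) + 40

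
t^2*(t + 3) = t^3 + 3*t^2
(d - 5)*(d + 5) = d^2 - 25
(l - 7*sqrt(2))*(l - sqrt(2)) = l^2 - 8*sqrt(2)*l + 14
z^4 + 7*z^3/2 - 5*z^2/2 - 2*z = z*(z - 1)*(z + 1/2)*(z + 4)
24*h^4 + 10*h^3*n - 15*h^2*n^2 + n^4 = (-3*h + n)*(-2*h + n)*(h + n)*(4*h + n)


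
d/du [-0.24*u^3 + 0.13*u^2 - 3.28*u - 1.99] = -0.72*u^2 + 0.26*u - 3.28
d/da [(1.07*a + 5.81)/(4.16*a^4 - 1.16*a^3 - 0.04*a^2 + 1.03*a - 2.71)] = (-13.3536*a^4 - 94.196*a^3 + 20.2616*a^2 + 0.4648*a - 8.884)/(17.3056*a^8 - 9.6512*a^7 + 1.0128*a^6 + 8.6624*a^5 - 24.9352*a^4 + 6.2048*a^3 + 1.2777*a^2 - 5.5826*a + 7.3441)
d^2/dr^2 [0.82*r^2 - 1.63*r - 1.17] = 1.64000000000000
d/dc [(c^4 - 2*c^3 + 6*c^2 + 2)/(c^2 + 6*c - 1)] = 2*(c^5 + 8*c^4 - 14*c^3 + 21*c^2 - 8*c - 6)/(c^4 + 12*c^3 + 34*c^2 - 12*c + 1)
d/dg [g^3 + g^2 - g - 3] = 3*g^2 + 2*g - 1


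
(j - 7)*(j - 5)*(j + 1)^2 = j^4 - 10*j^3 + 12*j^2 + 58*j + 35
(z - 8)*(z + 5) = z^2 - 3*z - 40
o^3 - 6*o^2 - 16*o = o*(o - 8)*(o + 2)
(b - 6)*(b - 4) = b^2 - 10*b + 24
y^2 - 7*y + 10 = (y - 5)*(y - 2)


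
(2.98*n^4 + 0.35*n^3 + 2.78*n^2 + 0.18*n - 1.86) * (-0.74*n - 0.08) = -2.2052*n^5 - 0.4974*n^4 - 2.0852*n^3 - 0.3556*n^2 + 1.362*n + 0.1488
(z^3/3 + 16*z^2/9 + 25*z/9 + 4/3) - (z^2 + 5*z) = z^3/3 + 7*z^2/9 - 20*z/9 + 4/3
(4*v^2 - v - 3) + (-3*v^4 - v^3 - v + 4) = -3*v^4 - v^3 + 4*v^2 - 2*v + 1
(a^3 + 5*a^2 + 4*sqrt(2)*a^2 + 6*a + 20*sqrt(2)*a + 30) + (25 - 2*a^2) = a^3 + 3*a^2 + 4*sqrt(2)*a^2 + 6*a + 20*sqrt(2)*a + 55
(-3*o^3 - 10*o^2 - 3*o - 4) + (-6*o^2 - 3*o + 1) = -3*o^3 - 16*o^2 - 6*o - 3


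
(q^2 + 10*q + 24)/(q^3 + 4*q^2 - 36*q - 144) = 1/(q - 6)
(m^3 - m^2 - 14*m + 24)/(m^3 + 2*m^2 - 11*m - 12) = (m - 2)/(m + 1)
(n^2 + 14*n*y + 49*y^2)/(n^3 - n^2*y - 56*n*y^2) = (-n - 7*y)/(n*(-n + 8*y))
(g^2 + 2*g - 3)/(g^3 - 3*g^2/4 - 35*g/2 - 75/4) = 4*(g - 1)/(4*g^2 - 15*g - 25)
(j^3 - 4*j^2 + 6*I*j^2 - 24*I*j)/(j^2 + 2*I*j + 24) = j*(j - 4)/(j - 4*I)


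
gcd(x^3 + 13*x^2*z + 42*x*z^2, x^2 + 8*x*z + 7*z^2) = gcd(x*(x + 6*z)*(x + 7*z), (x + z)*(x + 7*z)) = x + 7*z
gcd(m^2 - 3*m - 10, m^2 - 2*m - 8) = m + 2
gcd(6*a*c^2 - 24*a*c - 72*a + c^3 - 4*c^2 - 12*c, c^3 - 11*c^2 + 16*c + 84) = c^2 - 4*c - 12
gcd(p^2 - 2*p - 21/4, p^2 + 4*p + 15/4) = p + 3/2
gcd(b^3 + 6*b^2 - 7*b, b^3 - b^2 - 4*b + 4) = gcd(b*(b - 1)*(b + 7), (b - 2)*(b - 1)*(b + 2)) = b - 1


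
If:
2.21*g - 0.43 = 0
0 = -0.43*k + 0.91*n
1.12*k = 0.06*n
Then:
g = 0.19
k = 0.00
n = 0.00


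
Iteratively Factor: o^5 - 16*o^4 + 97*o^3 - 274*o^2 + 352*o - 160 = (o - 1)*(o^4 - 15*o^3 + 82*o^2 - 192*o + 160) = (o - 2)*(o - 1)*(o^3 - 13*o^2 + 56*o - 80) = (o - 4)*(o - 2)*(o - 1)*(o^2 - 9*o + 20) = (o - 5)*(o - 4)*(o - 2)*(o - 1)*(o - 4)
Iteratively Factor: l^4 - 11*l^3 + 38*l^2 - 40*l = (l - 5)*(l^3 - 6*l^2 + 8*l) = (l - 5)*(l - 4)*(l^2 - 2*l) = l*(l - 5)*(l - 4)*(l - 2)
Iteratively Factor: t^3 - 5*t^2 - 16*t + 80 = (t - 5)*(t^2 - 16) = (t - 5)*(t + 4)*(t - 4)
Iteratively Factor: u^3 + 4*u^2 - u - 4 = (u + 4)*(u^2 - 1) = (u + 1)*(u + 4)*(u - 1)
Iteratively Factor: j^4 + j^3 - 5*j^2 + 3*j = (j - 1)*(j^3 + 2*j^2 - 3*j) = (j - 1)*(j + 3)*(j^2 - j) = j*(j - 1)*(j + 3)*(j - 1)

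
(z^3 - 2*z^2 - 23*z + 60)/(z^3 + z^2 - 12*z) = (z^2 + z - 20)/(z*(z + 4))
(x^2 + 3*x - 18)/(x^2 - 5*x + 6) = (x + 6)/(x - 2)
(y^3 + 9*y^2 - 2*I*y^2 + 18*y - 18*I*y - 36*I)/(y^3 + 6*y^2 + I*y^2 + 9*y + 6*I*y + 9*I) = (y^2 + 2*y*(3 - I) - 12*I)/(y^2 + y*(3 + I) + 3*I)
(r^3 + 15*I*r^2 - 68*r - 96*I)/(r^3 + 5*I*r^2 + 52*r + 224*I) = (r + 3*I)/(r - 7*I)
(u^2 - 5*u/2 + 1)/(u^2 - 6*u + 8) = (u - 1/2)/(u - 4)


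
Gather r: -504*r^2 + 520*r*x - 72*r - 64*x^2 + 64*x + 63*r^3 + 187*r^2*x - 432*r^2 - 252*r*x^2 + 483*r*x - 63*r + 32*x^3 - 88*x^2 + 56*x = 63*r^3 + r^2*(187*x - 936) + r*(-252*x^2 + 1003*x - 135) + 32*x^3 - 152*x^2 + 120*x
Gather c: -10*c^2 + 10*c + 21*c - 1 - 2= -10*c^2 + 31*c - 3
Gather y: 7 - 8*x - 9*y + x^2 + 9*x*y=x^2 - 8*x + y*(9*x - 9) + 7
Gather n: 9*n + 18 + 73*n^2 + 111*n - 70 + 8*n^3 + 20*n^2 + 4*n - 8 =8*n^3 + 93*n^2 + 124*n - 60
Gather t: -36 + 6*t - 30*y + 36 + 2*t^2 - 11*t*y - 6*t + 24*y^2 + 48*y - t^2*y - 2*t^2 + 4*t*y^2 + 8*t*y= -t^2*y + t*(4*y^2 - 3*y) + 24*y^2 + 18*y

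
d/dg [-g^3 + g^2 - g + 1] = -3*g^2 + 2*g - 1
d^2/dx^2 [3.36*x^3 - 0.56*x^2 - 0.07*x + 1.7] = 20.16*x - 1.12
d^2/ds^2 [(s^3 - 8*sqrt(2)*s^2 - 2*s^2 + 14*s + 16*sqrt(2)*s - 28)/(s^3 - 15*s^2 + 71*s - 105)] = 2*(-8*sqrt(2)*s^6 + 13*s^6 - 171*s^5 + 48*sqrt(2)*s^5 + 258*s^4 + 984*sqrt(2)*s^4 - 11936*sqrt(2)*s^3 + 5382*s^3 - 28959*s^2 + 47880*sqrt(2)*s^2 - 75600*sqrt(2)*s + 47565*s - 14728 + 31080*sqrt(2))/(s^9 - 45*s^8 + 888*s^7 - 10080*s^6 + 72498*s^5 - 342450*s^4 + 1061936*s^3 - 2084040*s^2 + 2348325*s - 1157625)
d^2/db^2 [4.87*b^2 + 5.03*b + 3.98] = 9.74000000000000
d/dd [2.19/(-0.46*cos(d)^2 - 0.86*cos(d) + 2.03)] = -(2.0148*cos(d) + 1.8834)*sin(d)/(0.46*cos(d)^2 + 0.86*cos(d) - 2.03)^2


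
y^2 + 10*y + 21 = (y + 3)*(y + 7)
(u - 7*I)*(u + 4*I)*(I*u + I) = I*u^3 + 3*u^2 + I*u^2 + 3*u + 28*I*u + 28*I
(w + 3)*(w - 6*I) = w^2 + 3*w - 6*I*w - 18*I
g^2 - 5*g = g*(g - 5)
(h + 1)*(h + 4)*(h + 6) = h^3 + 11*h^2 + 34*h + 24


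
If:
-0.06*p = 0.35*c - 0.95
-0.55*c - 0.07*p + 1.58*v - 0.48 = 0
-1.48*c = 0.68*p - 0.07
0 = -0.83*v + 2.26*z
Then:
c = 4.30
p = -9.26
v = 1.39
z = 0.51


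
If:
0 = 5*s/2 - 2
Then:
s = 4/5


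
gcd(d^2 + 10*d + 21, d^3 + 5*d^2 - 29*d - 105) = d^2 + 10*d + 21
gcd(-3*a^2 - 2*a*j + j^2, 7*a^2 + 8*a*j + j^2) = a + j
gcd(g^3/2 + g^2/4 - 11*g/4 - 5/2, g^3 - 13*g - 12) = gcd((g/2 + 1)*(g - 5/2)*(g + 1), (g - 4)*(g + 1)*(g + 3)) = g + 1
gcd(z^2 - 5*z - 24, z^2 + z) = 1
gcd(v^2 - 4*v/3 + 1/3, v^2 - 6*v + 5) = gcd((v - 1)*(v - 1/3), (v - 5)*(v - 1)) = v - 1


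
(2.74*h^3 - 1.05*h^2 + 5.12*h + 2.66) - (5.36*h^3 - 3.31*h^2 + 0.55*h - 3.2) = -2.62*h^3 + 2.26*h^2 + 4.57*h + 5.86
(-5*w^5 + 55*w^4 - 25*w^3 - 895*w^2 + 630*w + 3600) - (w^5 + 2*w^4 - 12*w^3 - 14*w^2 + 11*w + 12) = -6*w^5 + 53*w^4 - 13*w^3 - 881*w^2 + 619*w + 3588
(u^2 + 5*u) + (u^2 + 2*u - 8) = 2*u^2 + 7*u - 8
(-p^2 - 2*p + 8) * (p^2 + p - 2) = -p^4 - 3*p^3 + 8*p^2 + 12*p - 16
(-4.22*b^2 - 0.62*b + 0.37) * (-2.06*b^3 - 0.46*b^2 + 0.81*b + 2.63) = 8.6932*b^5 + 3.2184*b^4 - 3.8952*b^3 - 11.771*b^2 - 1.3309*b + 0.9731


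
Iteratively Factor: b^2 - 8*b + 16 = (b - 4)*(b - 4)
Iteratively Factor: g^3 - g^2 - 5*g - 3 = (g - 3)*(g^2 + 2*g + 1) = (g - 3)*(g + 1)*(g + 1)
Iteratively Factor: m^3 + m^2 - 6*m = (m - 2)*(m^2 + 3*m) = (m - 2)*(m + 3)*(m)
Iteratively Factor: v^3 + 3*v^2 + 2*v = (v + 1)*(v^2 + 2*v) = v*(v + 1)*(v + 2)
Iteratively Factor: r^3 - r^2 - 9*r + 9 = (r + 3)*(r^2 - 4*r + 3) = (r - 3)*(r + 3)*(r - 1)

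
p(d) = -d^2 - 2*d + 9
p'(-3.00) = 4.00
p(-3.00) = 6.00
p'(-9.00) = 16.00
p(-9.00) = -54.00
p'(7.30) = -16.60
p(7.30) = -58.89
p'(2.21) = -6.42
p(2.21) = -0.30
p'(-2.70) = 3.40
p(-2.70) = 7.11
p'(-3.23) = 4.46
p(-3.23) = 5.03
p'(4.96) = -11.92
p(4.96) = -25.52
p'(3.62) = -9.24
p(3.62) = -11.34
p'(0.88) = -3.76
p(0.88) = 6.47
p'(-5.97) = 9.94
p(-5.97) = -14.70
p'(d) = -2*d - 2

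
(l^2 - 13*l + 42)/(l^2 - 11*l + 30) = (l - 7)/(l - 5)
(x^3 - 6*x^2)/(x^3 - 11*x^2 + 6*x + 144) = x^2/(x^2 - 5*x - 24)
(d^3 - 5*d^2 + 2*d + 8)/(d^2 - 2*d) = d - 3 - 4/d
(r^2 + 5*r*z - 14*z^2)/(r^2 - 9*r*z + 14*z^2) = (-r - 7*z)/(-r + 7*z)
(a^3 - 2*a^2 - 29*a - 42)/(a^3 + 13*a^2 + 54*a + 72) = (a^2 - 5*a - 14)/(a^2 + 10*a + 24)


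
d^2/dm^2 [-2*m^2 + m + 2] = -4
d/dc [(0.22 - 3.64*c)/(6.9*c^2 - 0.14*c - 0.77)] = (25.116*c^2 - 3.036*c + 2.8336)/(47.61*c^4 - 1.932*c^3 - 10.6064*c^2 + 0.2156*c + 0.5929)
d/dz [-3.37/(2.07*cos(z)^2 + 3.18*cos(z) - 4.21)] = -(13.9518*cos(z) + 10.7166)*sin(z)/(2.07*cos(z)^2 + 3.18*cos(z) - 4.21)^2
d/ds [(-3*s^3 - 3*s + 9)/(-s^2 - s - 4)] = 3*(-(2*s + 1)*(s^3 + s - 3) + (3*s^2 + 1)*(s^2 + s + 4))/(s^2 + s + 4)^2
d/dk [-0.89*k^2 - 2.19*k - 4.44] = -1.78*k - 2.19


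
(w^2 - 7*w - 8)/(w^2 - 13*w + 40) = (w + 1)/(w - 5)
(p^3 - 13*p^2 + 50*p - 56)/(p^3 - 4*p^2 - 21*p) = (p^2 - 6*p + 8)/(p*(p + 3))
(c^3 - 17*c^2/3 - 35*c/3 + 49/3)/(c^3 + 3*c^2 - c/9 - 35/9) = 3*(c - 7)/(3*c + 5)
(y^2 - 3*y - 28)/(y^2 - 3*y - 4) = (-y^2 + 3*y + 28)/(-y^2 + 3*y + 4)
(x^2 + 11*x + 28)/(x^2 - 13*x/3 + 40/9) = 9*(x^2 + 11*x + 28)/(9*x^2 - 39*x + 40)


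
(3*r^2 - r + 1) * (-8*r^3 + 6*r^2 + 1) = -24*r^5 + 26*r^4 - 14*r^3 + 9*r^2 - r + 1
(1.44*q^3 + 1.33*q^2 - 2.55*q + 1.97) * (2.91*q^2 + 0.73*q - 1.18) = 4.1904*q^5 + 4.9215*q^4 - 8.1488*q^3 + 2.3018*q^2 + 4.4471*q - 2.3246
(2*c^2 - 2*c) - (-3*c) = 2*c^2 + c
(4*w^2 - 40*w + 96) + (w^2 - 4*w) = 5*w^2 - 44*w + 96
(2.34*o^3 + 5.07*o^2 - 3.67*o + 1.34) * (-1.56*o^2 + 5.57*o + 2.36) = -3.6504*o^5 + 5.1246*o^4 + 39.4875*o^3 - 10.5671*o^2 - 1.1974*o + 3.1624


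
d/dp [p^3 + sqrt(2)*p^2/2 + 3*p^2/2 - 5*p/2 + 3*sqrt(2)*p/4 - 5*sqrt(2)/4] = 3*p^2 + sqrt(2)*p + 3*p - 5/2 + 3*sqrt(2)/4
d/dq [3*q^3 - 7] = 9*q^2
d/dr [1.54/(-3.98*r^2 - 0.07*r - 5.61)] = (12.2584*r + 0.1078)/(3.98*r^2 + 0.07*r + 5.61)^2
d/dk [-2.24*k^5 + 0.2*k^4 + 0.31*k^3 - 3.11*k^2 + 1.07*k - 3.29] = -11.2*k^4 + 0.8*k^3 + 0.93*k^2 - 6.22*k + 1.07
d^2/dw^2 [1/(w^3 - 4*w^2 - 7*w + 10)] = 2*((4 - 3*w)*(w^3 - 4*w^2 - 7*w + 10) + (-3*w^2 + 8*w + 7)^2)/(w^3 - 4*w^2 - 7*w + 10)^3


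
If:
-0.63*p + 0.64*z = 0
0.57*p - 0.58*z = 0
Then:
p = 0.00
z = 0.00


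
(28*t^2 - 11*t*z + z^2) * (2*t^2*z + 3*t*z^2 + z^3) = 56*t^4*z + 62*t^3*z^2 - 3*t^2*z^3 - 8*t*z^4 + z^5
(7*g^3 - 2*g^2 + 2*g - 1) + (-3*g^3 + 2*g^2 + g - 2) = 4*g^3 + 3*g - 3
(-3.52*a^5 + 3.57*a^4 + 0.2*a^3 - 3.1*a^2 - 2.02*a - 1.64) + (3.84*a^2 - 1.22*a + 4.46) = -3.52*a^5 + 3.57*a^4 + 0.2*a^3 + 0.74*a^2 - 3.24*a + 2.82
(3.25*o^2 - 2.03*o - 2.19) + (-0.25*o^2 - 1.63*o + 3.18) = 3.0*o^2 - 3.66*o + 0.99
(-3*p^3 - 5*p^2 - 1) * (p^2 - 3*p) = -3*p^5 + 4*p^4 + 15*p^3 - p^2 + 3*p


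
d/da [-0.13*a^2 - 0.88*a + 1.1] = -0.26*a - 0.88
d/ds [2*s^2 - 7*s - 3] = 4*s - 7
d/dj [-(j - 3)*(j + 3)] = -2*j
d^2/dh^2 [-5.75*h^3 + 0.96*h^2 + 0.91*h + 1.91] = 1.92 - 34.5*h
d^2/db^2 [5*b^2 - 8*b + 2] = 10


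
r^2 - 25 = (r - 5)*(r + 5)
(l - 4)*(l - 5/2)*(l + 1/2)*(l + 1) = l^4 - 5*l^3 + 3*l^2/4 + 47*l/4 + 5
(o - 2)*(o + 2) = o^2 - 4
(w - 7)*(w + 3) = w^2 - 4*w - 21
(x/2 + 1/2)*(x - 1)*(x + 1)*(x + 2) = x^4/2 + 3*x^3/2 + x^2/2 - 3*x/2 - 1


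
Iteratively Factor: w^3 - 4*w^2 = (w)*(w^2 - 4*w) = w*(w - 4)*(w)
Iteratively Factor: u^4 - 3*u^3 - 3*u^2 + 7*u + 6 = (u + 1)*(u^3 - 4*u^2 + u + 6) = (u - 3)*(u + 1)*(u^2 - u - 2) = (u - 3)*(u + 1)^2*(u - 2)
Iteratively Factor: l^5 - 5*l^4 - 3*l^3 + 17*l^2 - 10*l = (l + 2)*(l^4 - 7*l^3 + 11*l^2 - 5*l) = (l - 5)*(l + 2)*(l^3 - 2*l^2 + l) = (l - 5)*(l - 1)*(l + 2)*(l^2 - l) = l*(l - 5)*(l - 1)*(l + 2)*(l - 1)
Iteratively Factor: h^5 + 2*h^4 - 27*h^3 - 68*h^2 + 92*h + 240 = (h + 3)*(h^4 - h^3 - 24*h^2 + 4*h + 80) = (h - 5)*(h + 3)*(h^3 + 4*h^2 - 4*h - 16) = (h - 5)*(h - 2)*(h + 3)*(h^2 + 6*h + 8) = (h - 5)*(h - 2)*(h + 2)*(h + 3)*(h + 4)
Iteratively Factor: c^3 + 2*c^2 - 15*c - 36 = (c + 3)*(c^2 - c - 12) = (c - 4)*(c + 3)*(c + 3)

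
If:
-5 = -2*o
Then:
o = 5/2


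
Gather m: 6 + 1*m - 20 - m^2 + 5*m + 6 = -m^2 + 6*m - 8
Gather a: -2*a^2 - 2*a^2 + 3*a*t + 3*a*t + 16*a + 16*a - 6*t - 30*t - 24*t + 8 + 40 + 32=-4*a^2 + a*(6*t + 32) - 60*t + 80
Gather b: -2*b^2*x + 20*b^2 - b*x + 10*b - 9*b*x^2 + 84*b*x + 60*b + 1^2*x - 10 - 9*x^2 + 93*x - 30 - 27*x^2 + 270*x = b^2*(20 - 2*x) + b*(-9*x^2 + 83*x + 70) - 36*x^2 + 364*x - 40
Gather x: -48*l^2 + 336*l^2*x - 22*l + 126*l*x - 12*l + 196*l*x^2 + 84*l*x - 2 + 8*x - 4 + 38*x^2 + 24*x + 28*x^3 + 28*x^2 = -48*l^2 - 34*l + 28*x^3 + x^2*(196*l + 66) + x*(336*l^2 + 210*l + 32) - 6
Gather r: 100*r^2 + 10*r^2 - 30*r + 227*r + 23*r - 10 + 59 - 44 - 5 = 110*r^2 + 220*r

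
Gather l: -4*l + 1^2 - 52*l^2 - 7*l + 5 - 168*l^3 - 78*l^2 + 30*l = -168*l^3 - 130*l^2 + 19*l + 6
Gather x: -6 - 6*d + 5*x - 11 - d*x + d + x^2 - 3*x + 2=-5*d + x^2 + x*(2 - d) - 15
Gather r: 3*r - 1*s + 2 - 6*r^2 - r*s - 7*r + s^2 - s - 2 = -6*r^2 + r*(-s - 4) + s^2 - 2*s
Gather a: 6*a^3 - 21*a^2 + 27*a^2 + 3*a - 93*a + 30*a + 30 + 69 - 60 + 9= 6*a^3 + 6*a^2 - 60*a + 48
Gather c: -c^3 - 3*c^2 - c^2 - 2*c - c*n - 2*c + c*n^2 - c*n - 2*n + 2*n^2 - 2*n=-c^3 - 4*c^2 + c*(n^2 - 2*n - 4) + 2*n^2 - 4*n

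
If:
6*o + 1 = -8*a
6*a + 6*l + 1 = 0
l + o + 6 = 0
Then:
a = 17/7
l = -109/42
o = -143/42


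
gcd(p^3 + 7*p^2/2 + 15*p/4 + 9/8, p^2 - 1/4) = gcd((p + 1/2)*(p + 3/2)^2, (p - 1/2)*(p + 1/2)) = p + 1/2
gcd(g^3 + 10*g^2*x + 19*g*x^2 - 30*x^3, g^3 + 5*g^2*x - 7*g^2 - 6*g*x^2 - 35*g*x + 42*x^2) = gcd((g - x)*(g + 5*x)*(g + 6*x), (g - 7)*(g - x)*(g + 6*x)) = -g^2 - 5*g*x + 6*x^2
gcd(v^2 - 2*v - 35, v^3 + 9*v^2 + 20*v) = v + 5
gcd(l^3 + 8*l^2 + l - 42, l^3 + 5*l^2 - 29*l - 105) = l^2 + 10*l + 21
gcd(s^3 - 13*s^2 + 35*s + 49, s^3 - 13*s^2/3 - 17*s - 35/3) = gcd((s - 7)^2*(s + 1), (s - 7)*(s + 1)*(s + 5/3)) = s^2 - 6*s - 7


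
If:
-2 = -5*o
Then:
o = 2/5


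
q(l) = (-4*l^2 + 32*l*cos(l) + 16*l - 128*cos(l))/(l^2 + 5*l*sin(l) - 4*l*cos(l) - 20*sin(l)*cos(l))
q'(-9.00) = -1.24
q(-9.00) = -1.50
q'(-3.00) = 65.40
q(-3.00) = -38.73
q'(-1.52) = -7.21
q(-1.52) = -3.79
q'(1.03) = 5.03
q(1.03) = 6.71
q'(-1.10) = -4.82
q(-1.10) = -5.96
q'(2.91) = 0.03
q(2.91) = 1.69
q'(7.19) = -1.26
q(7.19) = -0.55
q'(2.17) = -0.16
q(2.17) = 1.75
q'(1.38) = 26.91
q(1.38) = -0.37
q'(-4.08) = -7253.87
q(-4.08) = 260.45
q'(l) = (-4*l^2 + 32*l*cos(l) + 16*l - 128*cos(l))*(-4*l*sin(l) - 5*l*cos(l) - 2*l - 20*sin(l)^2 - 5*sin(l) + 20*cos(l)^2 + 4*cos(l))/(l^2 + 5*l*sin(l) - 4*l*cos(l) - 20*sin(l)*cos(l))^2 + (-32*l*sin(l) - 8*l + 128*sin(l) + 32*cos(l) + 16)/(l^2 + 5*l*sin(l) - 4*l*cos(l) - 20*sin(l)*cos(l)) = 4*(2*(l^2 + 5*l*sin(l) - 4*l*cos(l) - 10*sin(2*l))*(-4*l*sin(l) - l + 16*sin(l) + 4*cos(l) + 2) + (l^2 - 8*l*cos(l) - 4*l + 32*cos(l))*(4*l*sin(l) + 5*l*cos(l) + 2*l + 5*sin(l) - 4*cos(l) - 20*cos(2*l)))/((l + 5*sin(l))^2*(l - 4*cos(l))^2)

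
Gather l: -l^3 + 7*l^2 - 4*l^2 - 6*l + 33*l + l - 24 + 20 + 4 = -l^3 + 3*l^2 + 28*l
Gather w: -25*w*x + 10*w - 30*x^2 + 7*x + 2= w*(10 - 25*x) - 30*x^2 + 7*x + 2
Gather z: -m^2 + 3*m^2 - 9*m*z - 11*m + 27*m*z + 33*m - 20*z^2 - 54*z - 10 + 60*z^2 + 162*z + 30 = 2*m^2 + 22*m + 40*z^2 + z*(18*m + 108) + 20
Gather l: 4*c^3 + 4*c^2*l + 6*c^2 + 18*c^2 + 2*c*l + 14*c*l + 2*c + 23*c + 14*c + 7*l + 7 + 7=4*c^3 + 24*c^2 + 39*c + l*(4*c^2 + 16*c + 7) + 14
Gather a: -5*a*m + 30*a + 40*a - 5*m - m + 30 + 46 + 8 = a*(70 - 5*m) - 6*m + 84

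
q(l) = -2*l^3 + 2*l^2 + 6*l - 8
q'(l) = -6*l^2 + 4*l + 6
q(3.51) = -48.79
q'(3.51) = -53.88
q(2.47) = -11.12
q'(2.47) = -20.73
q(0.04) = -7.76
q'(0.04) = 6.15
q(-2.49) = 20.34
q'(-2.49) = -41.16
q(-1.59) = -4.44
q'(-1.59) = -15.53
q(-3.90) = 117.66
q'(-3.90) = -100.86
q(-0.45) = -10.11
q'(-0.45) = 2.98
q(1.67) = -1.72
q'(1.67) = -4.05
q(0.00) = -8.00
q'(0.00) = 6.00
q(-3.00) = 46.00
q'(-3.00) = -60.00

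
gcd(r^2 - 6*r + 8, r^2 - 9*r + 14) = r - 2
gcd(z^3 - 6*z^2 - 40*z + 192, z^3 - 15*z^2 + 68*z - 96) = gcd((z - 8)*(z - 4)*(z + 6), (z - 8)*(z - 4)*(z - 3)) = z^2 - 12*z + 32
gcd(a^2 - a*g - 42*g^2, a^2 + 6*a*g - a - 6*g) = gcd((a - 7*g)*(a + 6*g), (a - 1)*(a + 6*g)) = a + 6*g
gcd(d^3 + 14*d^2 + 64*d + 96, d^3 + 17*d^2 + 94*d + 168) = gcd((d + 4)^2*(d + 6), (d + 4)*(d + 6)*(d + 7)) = d^2 + 10*d + 24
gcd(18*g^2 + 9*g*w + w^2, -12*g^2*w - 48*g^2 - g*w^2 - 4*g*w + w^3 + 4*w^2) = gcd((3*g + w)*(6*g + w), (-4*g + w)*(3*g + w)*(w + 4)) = 3*g + w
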